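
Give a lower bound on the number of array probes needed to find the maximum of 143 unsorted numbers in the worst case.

Adversary: any unprobed cell could hold a value larger than everything seen so far. If fewer than 143 cells are probed, the adversary places the max in an unprobed cell. So all 143 cells must be examined; together with 143-1 comparisons this is tight.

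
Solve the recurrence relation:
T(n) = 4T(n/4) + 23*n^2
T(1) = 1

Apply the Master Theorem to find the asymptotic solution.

a=4, b=4, f(n)=23*n^2. log_4(4) = 1 < 2. Case 3: T(n) = O(n^2).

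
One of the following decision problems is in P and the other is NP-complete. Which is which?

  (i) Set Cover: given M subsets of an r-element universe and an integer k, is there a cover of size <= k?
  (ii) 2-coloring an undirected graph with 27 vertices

(i) is NP-complete: one of Karp's 21 NP-complete problems (with k part of the input).
(ii) is P: 2-coloring is bipartiteness testing via BFS, O(V+E).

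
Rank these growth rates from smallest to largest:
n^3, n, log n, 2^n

Ordered by growth rate: log n < n < n^3 < 2^n.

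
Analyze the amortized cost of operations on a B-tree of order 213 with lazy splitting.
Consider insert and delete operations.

In a B-tree of order 213, a node splits when it has 213 keys. With lazy splitting, we use potential Phi = number of full nodes + number of near-empty nodes. Each split costs O(1) but reduces potential. Between splits, at least 106 insertions must occur in that node. Amortized structural cost is O(1) per operation, plus O(log_213 n) traversal.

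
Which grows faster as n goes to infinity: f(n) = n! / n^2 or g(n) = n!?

g(n) = n! grows faster: the ratio n!/(n!/n^2) = n^2 -> infinity.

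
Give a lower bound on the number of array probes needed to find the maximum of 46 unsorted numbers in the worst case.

Adversary: any unprobed cell could hold a value larger than everything seen so far. If fewer than 46 cells are probed, the adversary places the max in an unprobed cell. So all 46 cells must be examined; together with 46-1 comparisons this is tight.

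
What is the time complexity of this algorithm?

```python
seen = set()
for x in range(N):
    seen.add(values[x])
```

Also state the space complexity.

Time complexity: O(n).
Space complexity: O(n).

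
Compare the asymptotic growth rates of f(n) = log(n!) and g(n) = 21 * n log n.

f(n) = log(n!) and g(n) = 21 * n log n are Theta of each other: Stirling: log(n!) = n log n - n + O(log n) = Theta(n log n); the constant 21 doesn't change the Theta class.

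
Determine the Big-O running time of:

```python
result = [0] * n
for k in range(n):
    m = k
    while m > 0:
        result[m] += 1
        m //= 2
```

Time complexity: O(n log n).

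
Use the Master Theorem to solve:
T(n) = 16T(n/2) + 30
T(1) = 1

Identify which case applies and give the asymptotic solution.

a=16, b=2, f(n)=30.
log_2(16) = 4 > 0.
Since f(n) = O(n^0) is polynomially smaller than n^4, Case 1 applies.
T(n) = Theta(n^4).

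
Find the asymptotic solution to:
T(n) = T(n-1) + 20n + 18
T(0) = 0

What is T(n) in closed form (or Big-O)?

Dominant term in sum is 20*sum(i, i=1..n) = 20*n*(n+1)/2 = O(n^2).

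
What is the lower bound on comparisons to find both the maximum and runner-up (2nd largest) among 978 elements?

Lower bound: finding the max needs 978-1 comparisons. By an adversary weight-doubling argument, the maximum element must personally win at least ceil(log_2(978)) = 10 comparisons in any correct algorithm. The 2nd largest is among those 10 direct losers, and distinguishing it requires 10-1 more comparisons. Total >= 978-1 + 10-1 = 986. A balanced tournament achieves this bound exactly.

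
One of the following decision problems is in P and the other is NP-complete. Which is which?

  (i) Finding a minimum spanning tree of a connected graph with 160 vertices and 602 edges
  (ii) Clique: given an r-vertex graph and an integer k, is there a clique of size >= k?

(i) is P: Kruskal's / Prim's algorithms run in polynomial time.
(ii) is NP-complete: complement of Independent Set / Vertex Cover (with k part of the input).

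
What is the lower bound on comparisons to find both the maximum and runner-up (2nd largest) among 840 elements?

Lower bound: finding the max needs 840-1 comparisons. By an adversary weight-doubling argument, the maximum element must personally win at least ceil(log_2(840)) = 10 comparisons in any correct algorithm. The 2nd largest is among those 10 direct losers, and distinguishing it requires 10-1 more comparisons. Total >= 840-1 + 10-1 = 848. A balanced tournament achieves this bound exactly.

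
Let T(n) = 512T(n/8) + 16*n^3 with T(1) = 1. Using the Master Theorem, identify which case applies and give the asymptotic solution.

a=512, b=8, f(n)=16*n^3.
log_8(512) = 3, so n^(log_b(a)) = n^3.
f(n) = Theta(n^3), so Case 2 applies.
T(n) = Theta(n^3 log n).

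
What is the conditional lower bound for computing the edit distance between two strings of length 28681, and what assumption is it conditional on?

Under SETH (the Strong Exponential Time Hypothesis), edit distance on length-28681 strings cannot be computed in O(n^(2-epsilon)) time for any epsilon > 0 (Backurs-Indyk). The reduction is from CNF-SAT via the orthogonal vectors problem.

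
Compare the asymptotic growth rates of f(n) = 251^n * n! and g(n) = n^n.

f(n) = 251^n * n! grows faster: by Stirling n! ~ sqrt(2 pi n)(n/e)^n, so 251^n n! / n^n ~ (251/e)^n sqrt(2 pi n) -> infinity since 251/e > 1.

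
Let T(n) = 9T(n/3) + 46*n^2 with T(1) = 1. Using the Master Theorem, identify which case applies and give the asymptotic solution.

a=9, b=3, f(n)=46*n^2.
log_3(9) = 2, so n^(log_b(a)) = n^2.
f(n) = Theta(n^2), so Case 2 applies.
T(n) = Theta(n^2 log n).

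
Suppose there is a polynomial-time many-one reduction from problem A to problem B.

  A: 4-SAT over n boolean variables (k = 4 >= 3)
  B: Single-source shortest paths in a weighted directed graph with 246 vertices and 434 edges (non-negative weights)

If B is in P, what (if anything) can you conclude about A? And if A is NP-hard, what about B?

A poly-time reduction A <=_p B means any A-instance can be transformed to a B-instance in poly time.
If B is in P: compose the reduction with B's poly-time algorithm to solve A in poly time, so A is in P.
If A is NP-hard: every NP problem reduces to A, which reduces to B; composing reductions, every NP problem reduces to B, so B is NP-hard.
(Here in fact A is NP-complete and B is in P, so no such reduction is known -- its existence would imply P = NP; the analysis concerns only what the assumed reduction would or would not let you conclude.)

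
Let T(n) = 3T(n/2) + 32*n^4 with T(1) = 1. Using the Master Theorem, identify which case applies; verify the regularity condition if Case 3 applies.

a=3, b=2, f(n)=32*n^4.
log_2(3) = 1.585 < 4.
f(n) = Omega(n^(1.585+epsilon)) for some epsilon > 0, so Case 3 is the candidate.
Regularity: a*f(n/b) = 3*32*(n/2)^4 = (3/16)*32*n^4 <= c*f(n) with c = 3/16 < 1. Satisfied.
Case 3: T(n) = Theta(n^4).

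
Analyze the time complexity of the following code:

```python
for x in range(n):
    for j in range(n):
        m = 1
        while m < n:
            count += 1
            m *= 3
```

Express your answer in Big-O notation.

Time complexity: O(n^2 log n).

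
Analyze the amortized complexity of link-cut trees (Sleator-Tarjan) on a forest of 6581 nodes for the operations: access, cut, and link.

Link-cut trees represent the forest using splay trees over preferred paths. With potential Phi = sum over nodes of log(size of virtual subtree), each access on 6581 nodes is O(log 6581) = O(log n) amortized by the splay-tree access lemma. Cut and link are O(1) plus one access.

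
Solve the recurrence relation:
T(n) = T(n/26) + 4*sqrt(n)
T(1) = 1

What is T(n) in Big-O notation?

Each level contributes sqrt(n/26^k). Geometric series with ratio 1/sqrt(26) < 1 sums to O(sqrt(n)).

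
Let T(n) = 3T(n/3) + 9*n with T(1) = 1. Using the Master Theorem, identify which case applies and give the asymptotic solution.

a=3, b=3, f(n)=9*n.
log_3(3) = 1, so n^(log_b(a)) = n.
f(n) = Theta(n), so Case 2 applies.
T(n) = Theta(n log n).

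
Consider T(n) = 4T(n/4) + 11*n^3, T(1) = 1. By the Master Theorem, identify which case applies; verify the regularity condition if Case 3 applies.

a=4, b=4, f(n)=11*n^3.
log_4(4) = 1 < 3.
f(n) = Omega(n^(1+epsilon)) for some epsilon > 0, so Case 3 is the candidate.
Regularity: a*f(n/b) = 4*11*(n/4)^3 = (4/64)*11*n^3 <= c*f(n) with c = 4/64 < 1. Satisfied.
Case 3: T(n) = Theta(n^3).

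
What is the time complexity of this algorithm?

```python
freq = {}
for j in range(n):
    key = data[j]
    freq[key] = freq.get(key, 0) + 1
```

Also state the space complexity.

Time complexity: O(n).
Space complexity: O(n).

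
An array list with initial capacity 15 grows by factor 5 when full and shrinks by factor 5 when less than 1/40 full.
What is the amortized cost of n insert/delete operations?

Using potential function Phi = |5*size - capacity|. Resizing costs are offset by potential release. Amortized O(1) per operation.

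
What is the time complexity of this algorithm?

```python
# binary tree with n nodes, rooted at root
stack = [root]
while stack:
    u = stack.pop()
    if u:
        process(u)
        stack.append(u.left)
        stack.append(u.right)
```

Time complexity: O(n).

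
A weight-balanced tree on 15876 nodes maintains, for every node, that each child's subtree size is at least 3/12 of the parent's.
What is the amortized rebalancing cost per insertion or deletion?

With balance ratio 3/12, tree height is O(log_{12/3}(15876)) = O(log n). A rebalance at a node of size s costs O(s) but requires Omega(s) updates in that subtree to retrigger. Summed over the O(log n) ancestors of the touched leaf, amortized rebalancing is O(log n).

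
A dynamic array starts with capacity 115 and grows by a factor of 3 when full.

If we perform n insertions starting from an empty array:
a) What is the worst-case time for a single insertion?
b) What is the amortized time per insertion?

(a) Worst-case single insertion: O(n) -- when the array is full at capacity c, the resize copies all c elements, and c can be Theta(n).
(b) Resizes happen at sizes 115, 345, 1035, ... Total copy cost for n insertions: 115 + 345 + ... = O(n) (geometric series with ratio 1/3). Amortized cost per insertion: O(n)/n = O(1).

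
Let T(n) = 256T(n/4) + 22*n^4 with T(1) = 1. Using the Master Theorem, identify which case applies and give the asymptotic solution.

a=256, b=4, f(n)=22*n^4.
log_4(256) = 4, so n^(log_b(a)) = n^4.
f(n) = Theta(n^4), so Case 2 applies.
T(n) = Theta(n^4 log n).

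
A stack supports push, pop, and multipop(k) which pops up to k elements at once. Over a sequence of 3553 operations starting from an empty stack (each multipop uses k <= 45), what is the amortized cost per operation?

Each element is pushed exactly once and popped at most once (whether by pop or as part of a multipop). So the total number of individual pops over the whole sequence is at most the number of pushes, which is at most 3553. Total work <= 2 * 3553, hence O(1) amortized per operation.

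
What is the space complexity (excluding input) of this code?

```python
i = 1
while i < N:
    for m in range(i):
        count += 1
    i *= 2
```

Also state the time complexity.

Space complexity: O(1).
Only a constant amount of auxiliary storage is used; nothing grows with n.
Time complexity: O(n).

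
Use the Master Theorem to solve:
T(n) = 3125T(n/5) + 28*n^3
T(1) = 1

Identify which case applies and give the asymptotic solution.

a=3125, b=5, f(n)=28*n^3.
log_5(3125) = 5 > 3.
Since f(n) = O(n^3) is polynomially smaller than n^5, Case 1 applies.
T(n) = Theta(n^5).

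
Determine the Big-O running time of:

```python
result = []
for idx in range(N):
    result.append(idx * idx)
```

Time complexity: O(n).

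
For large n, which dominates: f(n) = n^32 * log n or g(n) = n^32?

f(n) = n^32 * log n grows faster: extra log n factor -> infinity.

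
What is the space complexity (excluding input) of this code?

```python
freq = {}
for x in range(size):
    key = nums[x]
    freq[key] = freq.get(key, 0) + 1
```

Space complexity: O(n).
Auxiliary storage grows linearly with the input size n in the worst case.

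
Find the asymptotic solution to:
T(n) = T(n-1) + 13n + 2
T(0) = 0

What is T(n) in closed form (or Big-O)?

Dominant term in sum is 13*sum(i, i=1..n) = 13*n*(n+1)/2 = O(n^2).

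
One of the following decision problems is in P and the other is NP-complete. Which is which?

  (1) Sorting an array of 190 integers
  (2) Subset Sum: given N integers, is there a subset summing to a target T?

(1) is P: merge sort runs in O(n log n).
(2) is NP-complete: one of Karp's 21 NP-complete problems.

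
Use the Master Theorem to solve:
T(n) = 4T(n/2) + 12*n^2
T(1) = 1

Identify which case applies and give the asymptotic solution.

a=4, b=2, f(n)=12*n^2.
log_2(4) = 2, so n^(log_b(a)) = n^2.
f(n) = Theta(n^2), so Case 2 applies.
T(n) = Theta(n^2 log n).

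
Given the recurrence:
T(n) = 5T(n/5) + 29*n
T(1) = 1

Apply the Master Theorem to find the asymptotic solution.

a=5, b=5, f(n)=29*n. log_5(5) = 1. Case 2: T(n) = O(n log n).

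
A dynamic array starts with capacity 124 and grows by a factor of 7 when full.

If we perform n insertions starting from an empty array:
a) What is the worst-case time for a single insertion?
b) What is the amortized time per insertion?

(a) Worst-case single insertion: O(n) -- when the array is full at capacity c, the resize copies all c elements, and c can be Theta(n).
(b) Resizes happen at sizes 124, 868, 6076, ... Total copy cost for n insertions: 124 + 868 + ... = O(n) (geometric series with ratio 1/7). Amortized cost per insertion: O(n)/n = O(1).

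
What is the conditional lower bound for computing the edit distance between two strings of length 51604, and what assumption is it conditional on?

Under SETH (the Strong Exponential Time Hypothesis), edit distance on length-51604 strings cannot be computed in O(n^(2-epsilon)) time for any epsilon > 0 (Backurs-Indyk). The reduction is from CNF-SAT via the orthogonal vectors problem.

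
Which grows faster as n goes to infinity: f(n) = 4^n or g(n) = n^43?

f(n) = 4^n grows faster: any exponential with base > 1 dominates every polynomial.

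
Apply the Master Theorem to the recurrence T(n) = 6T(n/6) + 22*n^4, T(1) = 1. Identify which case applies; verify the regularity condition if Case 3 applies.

a=6, b=6, f(n)=22*n^4.
log_6(6) = 1 < 4.
f(n) = Omega(n^(1+epsilon)) for some epsilon > 0, so Case 3 is the candidate.
Regularity: a*f(n/b) = 6*22*(n/6)^4 = (6/1296)*22*n^4 <= c*f(n) with c = 6/1296 < 1. Satisfied.
Case 3: T(n) = Theta(n^4).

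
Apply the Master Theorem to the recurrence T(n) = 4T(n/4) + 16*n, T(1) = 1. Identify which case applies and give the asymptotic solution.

a=4, b=4, f(n)=16*n.
log_4(4) = 1, so n^(log_b(a)) = n.
f(n) = Theta(n), so Case 2 applies.
T(n) = Theta(n log n).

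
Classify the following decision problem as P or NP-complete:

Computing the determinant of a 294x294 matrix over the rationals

This problem is in P: Gaussian elimination runs in O(n^3).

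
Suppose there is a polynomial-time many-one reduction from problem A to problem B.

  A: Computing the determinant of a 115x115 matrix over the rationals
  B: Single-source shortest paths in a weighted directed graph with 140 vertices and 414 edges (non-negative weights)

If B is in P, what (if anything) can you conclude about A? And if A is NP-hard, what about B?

A poly-time reduction A <=_p B means any A-instance can be transformed to a B-instance in poly time.
If B is in P: compose the reduction with B's poly-time algorithm to solve A in poly time, so A is in P.
If A is NP-hard: every NP problem reduces to A, which reduces to B; composing reductions, every NP problem reduces to B, so B is NP-hard.
(Here in fact A is P and B is P.)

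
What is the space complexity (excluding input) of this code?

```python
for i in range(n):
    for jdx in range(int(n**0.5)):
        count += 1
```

Space complexity: O(1).
Only a constant amount of auxiliary storage is used; nothing grows with n.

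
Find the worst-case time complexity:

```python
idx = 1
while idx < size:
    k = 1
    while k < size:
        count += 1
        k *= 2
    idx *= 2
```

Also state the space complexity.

Time complexity: O(log^2 n).
Space complexity: O(1).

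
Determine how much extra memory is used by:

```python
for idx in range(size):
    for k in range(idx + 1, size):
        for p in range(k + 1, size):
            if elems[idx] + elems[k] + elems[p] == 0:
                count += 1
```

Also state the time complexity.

Space complexity: O(1).
Only a constant amount of auxiliary storage is used; nothing grows with n.
Time complexity: O(n^3).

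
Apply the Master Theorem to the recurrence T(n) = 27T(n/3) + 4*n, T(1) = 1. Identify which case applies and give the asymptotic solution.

a=27, b=3, f(n)=4*n.
log_3(27) = 3 > 1.
Since f(n) = O(n^1) is polynomially smaller than n^3, Case 1 applies.
T(n) = Theta(n^3).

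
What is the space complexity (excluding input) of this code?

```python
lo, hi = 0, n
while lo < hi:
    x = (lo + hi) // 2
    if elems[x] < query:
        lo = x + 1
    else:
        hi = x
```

Space complexity: O(1).
Only a constant amount of auxiliary storage is used; nothing grows with n.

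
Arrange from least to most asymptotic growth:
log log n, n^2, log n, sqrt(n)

Ordered by growth rate: log log n < log n < sqrt(n) < n^2.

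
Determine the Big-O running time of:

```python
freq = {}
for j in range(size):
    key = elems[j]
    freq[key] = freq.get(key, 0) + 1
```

Time complexity: O(n).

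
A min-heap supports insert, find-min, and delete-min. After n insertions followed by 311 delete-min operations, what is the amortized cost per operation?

Insert takes O(log n) worst case. Delete-min takes O(log n). Over a sequence of n inserts and 311 delete-mins, total cost is O((n + 311) log n). Amortized per operation: O(log n).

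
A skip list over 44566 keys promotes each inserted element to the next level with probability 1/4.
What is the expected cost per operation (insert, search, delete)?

Expected number of levels is O(log_4(44566)) = O(log n). A search visits O(1) expected nodes per level over O(log n) levels. Insert/delete are a search plus O(1) pointer updates per level. Expected O(log n) per operation.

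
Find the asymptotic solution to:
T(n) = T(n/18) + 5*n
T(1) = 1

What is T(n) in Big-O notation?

Geometric series: 5*n*(1 + 1/18 + 1/18^2 + ...) = O(n). T(n) = O(n).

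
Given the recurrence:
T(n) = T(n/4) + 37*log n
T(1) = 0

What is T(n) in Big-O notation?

Each of the log_4(n) levels adds O(log n). T(n) = O(log^2 n).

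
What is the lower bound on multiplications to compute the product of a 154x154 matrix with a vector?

A 154x154 matrix-vector product has 154 inner products of length 154. Output depends on all 154^2 = 23716 matrix entries. At least 23716 multiplications needed.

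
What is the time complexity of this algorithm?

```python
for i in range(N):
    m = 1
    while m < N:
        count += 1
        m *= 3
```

Time complexity: O(n log n).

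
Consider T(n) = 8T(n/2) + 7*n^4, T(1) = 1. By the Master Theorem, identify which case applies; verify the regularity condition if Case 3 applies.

a=8, b=2, f(n)=7*n^4.
log_2(8) = 3 < 4.
f(n) = Omega(n^(3+epsilon)) for some epsilon > 0, so Case 3 is the candidate.
Regularity: a*f(n/b) = 8*7*(n/2)^4 = (8/16)*7*n^4 <= c*f(n) with c = 8/16 < 1. Satisfied.
Case 3: T(n) = Theta(n^4).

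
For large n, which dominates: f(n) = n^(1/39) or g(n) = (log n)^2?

f(n) = n^(1/39) grows faster: any positive power of n dominates any polylog.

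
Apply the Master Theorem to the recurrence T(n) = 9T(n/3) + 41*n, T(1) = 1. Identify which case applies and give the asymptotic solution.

a=9, b=3, f(n)=41*n.
log_3(9) = 2 > 1.
Since f(n) = O(n^1) is polynomially smaller than n^2, Case 1 applies.
T(n) = Theta(n^2).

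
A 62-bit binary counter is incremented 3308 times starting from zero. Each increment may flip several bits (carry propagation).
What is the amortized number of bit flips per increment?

Bit i flips on every 2^i-th increment, so over 3308 increments bit i flips floor(3308/2^i) times. Summing over i: total flips < 2 * 3308. Amortized: < 2 = O(1) per increment.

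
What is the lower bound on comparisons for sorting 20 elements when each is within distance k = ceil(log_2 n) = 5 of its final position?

Partition the 20 positions into floor(n/k) blocks of k = 5 consecutive positions; any permutation within a block keeps every element within k of its final position, so there are at least (k!)^(n/k) distinguishable inputs. Lower bound: log_2((k!)^(n/k)) = (n/k) * log_2(k!) = Theta(n log k); with k = ceil(log_2 n), this is Omega(n log log n).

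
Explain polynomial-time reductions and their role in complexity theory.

A poly-time reduction from A to B transforms any instance of A into an instance of B in polynomial time. If A reduces to B and B is in P, then A is in P. If A is NP-hard and A reduces to B, then B is NP-hard. Reductions transfer hardness upward and tractability downward.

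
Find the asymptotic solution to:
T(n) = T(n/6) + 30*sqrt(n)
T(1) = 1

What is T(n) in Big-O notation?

Each level contributes sqrt(n/6^k). Geometric series with ratio 1/sqrt(6) < 1 sums to O(sqrt(n)).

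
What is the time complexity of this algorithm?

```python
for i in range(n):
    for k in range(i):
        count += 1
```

Time complexity: O(n^2).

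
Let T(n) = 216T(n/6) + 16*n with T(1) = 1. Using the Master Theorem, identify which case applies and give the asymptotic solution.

a=216, b=6, f(n)=16*n.
log_6(216) = 3 > 1.
Since f(n) = O(n^1) is polynomially smaller than n^3, Case 1 applies.
T(n) = Theta(n^3).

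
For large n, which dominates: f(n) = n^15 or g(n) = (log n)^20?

f(n) = n^15 grows faster: any positive polynomial dominates any polylog.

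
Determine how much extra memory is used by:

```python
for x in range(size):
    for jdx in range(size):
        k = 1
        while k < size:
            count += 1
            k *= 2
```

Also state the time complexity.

Space complexity: O(1).
Only a constant amount of auxiliary storage is used; nothing grows with n.
Time complexity: O(n^2 log n).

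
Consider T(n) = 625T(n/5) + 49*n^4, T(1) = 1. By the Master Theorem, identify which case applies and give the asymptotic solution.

a=625, b=5, f(n)=49*n^4.
log_5(625) = 4, so n^(log_b(a)) = n^4.
f(n) = Theta(n^4), so Case 2 applies.
T(n) = Theta(n^4 log n).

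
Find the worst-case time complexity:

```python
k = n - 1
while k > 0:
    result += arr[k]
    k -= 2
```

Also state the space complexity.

Time complexity: O(n).
Space complexity: O(1).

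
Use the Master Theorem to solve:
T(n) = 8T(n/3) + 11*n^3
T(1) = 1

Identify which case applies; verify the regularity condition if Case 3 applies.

a=8, b=3, f(n)=11*n^3.
log_3(8) = 1.893 < 3.
f(n) = Omega(n^(1.893+epsilon)) for some epsilon > 0, so Case 3 is the candidate.
Regularity: a*f(n/b) = 8*11*(n/3)^3 = (8/27)*11*n^3 <= c*f(n) with c = 8/27 < 1. Satisfied.
Case 3: T(n) = Theta(n^3).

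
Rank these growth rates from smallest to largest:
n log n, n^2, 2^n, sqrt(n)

Ordered by growth rate: sqrt(n) < n log n < n^2 < 2^n.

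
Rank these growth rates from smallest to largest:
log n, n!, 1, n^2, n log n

Ordered by growth rate: 1 < log n < n log n < n^2 < n!.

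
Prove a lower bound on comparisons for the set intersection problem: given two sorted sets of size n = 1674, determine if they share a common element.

For two sorted arrays of size n = 1674, any correct algorithm must examine Omega(n) elements. If fewer are examined, an adversary places a common element in an unexamined gap. A merge-based scan achieves O(n), so the bound is tight.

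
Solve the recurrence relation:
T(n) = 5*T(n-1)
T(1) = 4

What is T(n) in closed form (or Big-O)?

Each step multiplies by 5. T(n) = T(1)*5^(n-1) = 4*5^(n-1).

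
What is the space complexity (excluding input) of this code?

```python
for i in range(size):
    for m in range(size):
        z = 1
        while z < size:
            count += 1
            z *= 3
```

Space complexity: O(1).
Only a constant amount of auxiliary storage is used; nothing grows with n.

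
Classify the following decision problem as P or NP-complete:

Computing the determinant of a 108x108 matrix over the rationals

This problem is in P: Gaussian elimination runs in O(n^3).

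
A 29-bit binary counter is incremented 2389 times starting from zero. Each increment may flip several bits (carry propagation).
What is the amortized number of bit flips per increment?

Bit i flips on every 2^i-th increment, so over 2389 increments bit i flips floor(2389/2^i) times. Summing over i: total flips < 2 * 2389. Amortized: < 2 = O(1) per increment.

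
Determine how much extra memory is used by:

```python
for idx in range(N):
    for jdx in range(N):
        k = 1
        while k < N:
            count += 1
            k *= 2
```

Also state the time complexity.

Space complexity: O(1).
Only a constant amount of auxiliary storage is used; nothing grows with n.
Time complexity: O(n^2 log n).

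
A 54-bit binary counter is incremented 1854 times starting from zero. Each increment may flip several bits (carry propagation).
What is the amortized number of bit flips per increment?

Bit i flips on every 2^i-th increment, so over 1854 increments bit i flips floor(1854/2^i) times. Summing over i: total flips < 2 * 1854. Amortized: < 2 = O(1) per increment.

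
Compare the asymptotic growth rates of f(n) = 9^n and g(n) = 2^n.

f(n) = 9^n grows faster: (9/2)^n -> infinity since 9/2 > 1.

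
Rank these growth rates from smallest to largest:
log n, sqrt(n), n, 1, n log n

Ordered by growth rate: 1 < log n < sqrt(n) < n < n log n.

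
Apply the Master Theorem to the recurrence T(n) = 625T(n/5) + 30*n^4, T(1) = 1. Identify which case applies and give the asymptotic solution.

a=625, b=5, f(n)=30*n^4.
log_5(625) = 4, so n^(log_b(a)) = n^4.
f(n) = Theta(n^4), so Case 2 applies.
T(n) = Theta(n^4 log n).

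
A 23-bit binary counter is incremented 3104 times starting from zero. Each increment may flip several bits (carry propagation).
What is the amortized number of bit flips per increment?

Bit i flips on every 2^i-th increment, so over 3104 increments bit i flips floor(3104/2^i) times. Summing over i: total flips < 2 * 3104. Amortized: < 2 = O(1) per increment.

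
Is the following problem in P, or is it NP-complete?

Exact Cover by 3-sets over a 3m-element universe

This problem is NP-complete: one of Karp's 21 NP-complete problems.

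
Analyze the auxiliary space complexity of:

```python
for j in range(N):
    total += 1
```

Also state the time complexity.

Space complexity: O(1).
Only a constant amount of auxiliary storage is used; nothing grows with n.
Time complexity: O(n).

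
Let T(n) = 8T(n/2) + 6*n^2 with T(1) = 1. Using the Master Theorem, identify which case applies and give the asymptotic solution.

a=8, b=2, f(n)=6*n^2.
log_2(8) = 3 > 2.
Since f(n) = O(n^2) is polynomially smaller than n^3, Case 1 applies.
T(n) = Theta(n^3).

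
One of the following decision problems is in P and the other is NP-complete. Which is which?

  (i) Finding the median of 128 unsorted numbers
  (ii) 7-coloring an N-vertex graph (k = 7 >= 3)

(i) is P: linear-time selection (median-of-medians) runs in O(n).
(ii) is NP-complete: graph k-coloring for k>=3 is NP-complete by reduction from 3-SAT.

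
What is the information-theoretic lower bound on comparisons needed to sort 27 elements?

There are 27! = 10888869450418352160768000000 possible orderings. Each comparison gives 1 bit. We need at least ceil(log_2(10888869450418352160768000000)) = 94 comparisons.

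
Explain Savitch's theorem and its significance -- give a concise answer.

Savitch's theorem states that NSPACE(f(n)) is contained in DSPACE(f(n)^2) for f(n) >= log n. In particular, NPSPACE = PSPACE, meaning nondeterminism does not significantly help for space-bounded computation. This contrasts with time, where we do not know if P = NP.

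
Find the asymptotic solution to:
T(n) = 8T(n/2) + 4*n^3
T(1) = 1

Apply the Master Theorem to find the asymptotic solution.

a=8, b=2, f(n)=4*n^3. log_2(8) = 3. Case 2: T(n) = O(n^3 log n).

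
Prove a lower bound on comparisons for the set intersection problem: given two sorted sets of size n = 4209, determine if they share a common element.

For two sorted arrays of size n = 4209, any correct algorithm must examine Omega(n) elements. If fewer are examined, an adversary places a common element in an unexamined gap. A merge-based scan achieves O(n), so the bound is tight.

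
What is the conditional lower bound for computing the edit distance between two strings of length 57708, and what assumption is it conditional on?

Under SETH (the Strong Exponential Time Hypothesis), edit distance on length-57708 strings cannot be computed in O(n^(2-epsilon)) time for any epsilon > 0 (Backurs-Indyk). The reduction is from CNF-SAT via the orthogonal vectors problem.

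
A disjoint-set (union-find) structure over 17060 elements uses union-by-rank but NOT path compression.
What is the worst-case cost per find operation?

Union-by-rank alone keeps every tree's height <= log_2(17060) ~= 14.1. Each find traverses from a node to its root, costing O(height) = O(log n). Without path compression this bound is tight.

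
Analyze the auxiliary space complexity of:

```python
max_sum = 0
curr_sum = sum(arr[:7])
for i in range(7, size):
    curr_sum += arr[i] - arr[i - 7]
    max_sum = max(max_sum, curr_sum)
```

Space complexity: O(1).
Only a constant amount of auxiliary storage is used; nothing grows with n.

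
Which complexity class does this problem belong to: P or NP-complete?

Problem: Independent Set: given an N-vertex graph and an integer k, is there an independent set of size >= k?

This problem is NP-complete: complement of Clique (with k part of the input).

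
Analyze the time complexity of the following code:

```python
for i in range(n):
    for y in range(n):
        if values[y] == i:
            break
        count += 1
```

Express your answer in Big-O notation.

Time complexity: O(n^2).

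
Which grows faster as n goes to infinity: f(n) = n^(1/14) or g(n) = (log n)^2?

f(n) = n^(1/14) grows faster: any positive power of n dominates any polylog.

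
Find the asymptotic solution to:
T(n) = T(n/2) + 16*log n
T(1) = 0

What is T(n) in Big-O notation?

Each of the log_2(n) levels adds O(log n). T(n) = O(log^2 n).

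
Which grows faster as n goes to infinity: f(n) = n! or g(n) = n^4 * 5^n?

f(n) = n! grows faster: by Stirling n! ~ (n/e)^n sqrt(2*pi*n); (n/e)^n eventually dominates n^4 * 5^n.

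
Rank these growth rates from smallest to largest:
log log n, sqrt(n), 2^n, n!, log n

Ordered by growth rate: log log n < log n < sqrt(n) < 2^n < n!.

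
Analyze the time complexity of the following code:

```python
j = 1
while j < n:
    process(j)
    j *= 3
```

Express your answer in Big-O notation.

Time complexity: O(log n).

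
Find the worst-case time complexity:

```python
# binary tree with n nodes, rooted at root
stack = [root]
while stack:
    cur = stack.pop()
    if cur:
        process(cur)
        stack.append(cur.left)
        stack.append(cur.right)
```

Time complexity: O(n).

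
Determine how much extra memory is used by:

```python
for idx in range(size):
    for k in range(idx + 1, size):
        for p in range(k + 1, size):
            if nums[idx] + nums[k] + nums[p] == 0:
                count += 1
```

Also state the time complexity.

Space complexity: O(1).
Only a constant amount of auxiliary storage is used; nothing grows with n.
Time complexity: O(n^3).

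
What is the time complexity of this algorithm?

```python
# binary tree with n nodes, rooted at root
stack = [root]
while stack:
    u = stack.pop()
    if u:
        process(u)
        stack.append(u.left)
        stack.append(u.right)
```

Time complexity: O(n).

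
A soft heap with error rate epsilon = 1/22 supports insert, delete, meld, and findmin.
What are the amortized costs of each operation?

Soft heaps (Chazelle) allow up to an epsilon = 1/22 fraction of elements to have corrupted (raised) keys. Insert is O(log(1/epsilon)) = O(log 22) amortized -- the structure maintains heap-ordered binary trees of rank bounded by O(log(1/epsilon)). Meld concatenates root lists: O(1) amortized. Delete and findmin are O(1) amortized.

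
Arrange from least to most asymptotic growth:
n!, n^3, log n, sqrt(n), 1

Ordered by growth rate: 1 < log n < sqrt(n) < n^3 < n!.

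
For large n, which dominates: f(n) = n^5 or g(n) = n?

f(n) = n^5 grows faster: n^5/n = n^4 -> infinity.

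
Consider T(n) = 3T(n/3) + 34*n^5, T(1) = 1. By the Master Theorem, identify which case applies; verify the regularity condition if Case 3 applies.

a=3, b=3, f(n)=34*n^5.
log_3(3) = 1 < 5.
f(n) = Omega(n^(1+epsilon)) for some epsilon > 0, so Case 3 is the candidate.
Regularity: a*f(n/b) = 3*34*(n/3)^5 = (3/243)*34*n^5 <= c*f(n) with c = 3/243 < 1. Satisfied.
Case 3: T(n) = Theta(n^5).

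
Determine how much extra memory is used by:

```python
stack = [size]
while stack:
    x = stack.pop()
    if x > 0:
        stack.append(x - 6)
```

Space complexity: O(1).
Only a constant amount of auxiliary storage is used; nothing grows with n.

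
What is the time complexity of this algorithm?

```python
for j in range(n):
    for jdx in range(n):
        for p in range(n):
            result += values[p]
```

Time complexity: O(n^3).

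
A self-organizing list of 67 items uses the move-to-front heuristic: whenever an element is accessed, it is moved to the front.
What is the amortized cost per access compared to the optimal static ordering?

With potential Phi = number of inversions between the MTF list and the optimal static list (at most C(67,2)), each access has amortized cost at most 2 * (cost under optimal static ordering). This is the move-to-front 2-competitiveness result.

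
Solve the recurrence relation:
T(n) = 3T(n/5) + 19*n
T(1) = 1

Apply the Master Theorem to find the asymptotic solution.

a=3, b=5, f(n)=19*n. log_5(3) = 0.6826 < 1. Case 3: T(n) = O(n).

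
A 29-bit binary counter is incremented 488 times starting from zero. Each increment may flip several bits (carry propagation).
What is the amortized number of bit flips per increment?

Bit i flips on every 2^i-th increment, so over 488 increments bit i flips floor(488/2^i) times. Summing over i: total flips < 2 * 488. Amortized: < 2 = O(1) per increment.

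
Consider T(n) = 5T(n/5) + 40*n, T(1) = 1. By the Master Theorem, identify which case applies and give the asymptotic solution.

a=5, b=5, f(n)=40*n.
log_5(5) = 1, so n^(log_b(a)) = n.
f(n) = Theta(n), so Case 2 applies.
T(n) = Theta(n log n).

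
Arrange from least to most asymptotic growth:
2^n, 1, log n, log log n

Ordered by growth rate: 1 < log log n < log n < 2^n.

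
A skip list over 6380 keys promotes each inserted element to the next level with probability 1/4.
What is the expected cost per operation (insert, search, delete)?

Expected number of levels is O(log_4(6380)) = O(log n). A search visits O(1) expected nodes per level over O(log n) levels. Insert/delete are a search plus O(1) pointer updates per level. Expected O(log n) per operation.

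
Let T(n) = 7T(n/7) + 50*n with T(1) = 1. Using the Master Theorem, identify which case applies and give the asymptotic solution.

a=7, b=7, f(n)=50*n.
log_7(7) = 1, so n^(log_b(a)) = n.
f(n) = Theta(n), so Case 2 applies.
T(n) = Theta(n log n).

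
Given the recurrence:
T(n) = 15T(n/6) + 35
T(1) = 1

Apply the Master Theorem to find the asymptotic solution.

a=15, b=6, f(n)=35. log_6(15) = 1.511. Case 1 of Master Theorem: T(n) = O(n^1.511).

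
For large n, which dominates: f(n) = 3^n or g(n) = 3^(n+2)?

f(n) = 3^n and g(n) = 3^(n+2) are Theta of each other: 3^(n+2) = 3^2 * 3^n = Theta(3^n).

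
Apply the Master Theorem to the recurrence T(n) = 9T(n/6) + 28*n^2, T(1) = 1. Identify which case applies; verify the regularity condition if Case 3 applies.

a=9, b=6, f(n)=28*n^2.
log_6(9) = 1.226 < 2.
f(n) = Omega(n^(1.226+epsilon)) for some epsilon > 0, so Case 3 is the candidate.
Regularity: a*f(n/b) = 9*28*(n/6)^2 = (9/36)*28*n^2 <= c*f(n) with c = 9/36 < 1. Satisfied.
Case 3: T(n) = Theta(n^2).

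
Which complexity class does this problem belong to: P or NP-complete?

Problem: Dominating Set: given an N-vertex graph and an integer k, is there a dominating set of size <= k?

This problem is NP-complete: reduces from Set Cover (with k part of the input).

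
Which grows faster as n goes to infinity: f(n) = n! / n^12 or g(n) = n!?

g(n) = n! grows faster: the ratio n!/(n!/n^12) = n^12 -> infinity.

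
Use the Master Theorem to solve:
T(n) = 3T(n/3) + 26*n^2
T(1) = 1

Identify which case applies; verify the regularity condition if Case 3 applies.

a=3, b=3, f(n)=26*n^2.
log_3(3) = 1 < 2.
f(n) = Omega(n^(1+epsilon)) for some epsilon > 0, so Case 3 is the candidate.
Regularity: a*f(n/b) = 3*26*(n/3)^2 = (3/9)*26*n^2 <= c*f(n) with c = 3/9 < 1. Satisfied.
Case 3: T(n) = Theta(n^2).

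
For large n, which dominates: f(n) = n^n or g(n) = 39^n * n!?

g(n) = 39^n * n! grows faster: by Stirling n! ~ sqrt(2 pi n)(n/e)^n, so 39^n n! / n^n ~ (39/e)^n sqrt(2 pi n) -> infinity since 39/e > 1.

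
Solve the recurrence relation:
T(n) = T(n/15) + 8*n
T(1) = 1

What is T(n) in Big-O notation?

Geometric series: 8*n*(1 + 1/15 + 1/15^2 + ...) = O(n). T(n) = O(n).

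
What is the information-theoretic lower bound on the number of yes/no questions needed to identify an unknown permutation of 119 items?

There are 119! = 55745857612076058813234317117419771556272886109483581752463927935846946310374691578057284710599874844234646982443450754604453404911734348832487342619913750049708004343808000000000000000000000000000 permutations. Each yes/no question gives at most 1 bit, so at least ceil(log_2(55745857612076058813234317117419771556272886109483581752463927935846946310374691578057284710599874844234646982443450754604453404911734348832487342619913750049708004343808000000000000000000000000000)) = 654 questions are needed.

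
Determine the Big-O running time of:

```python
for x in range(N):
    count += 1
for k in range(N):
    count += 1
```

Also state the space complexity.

Time complexity: O(n).
Space complexity: O(1).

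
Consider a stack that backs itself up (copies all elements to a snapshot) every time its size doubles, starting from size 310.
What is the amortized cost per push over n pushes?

Backups occur at sizes 310, 620, 1240, ..., copying 310 + 620 + 1240 + ... <= 2n elements total (geometric series). Spread over n pushes, the amortized backup cost is O(1) per push.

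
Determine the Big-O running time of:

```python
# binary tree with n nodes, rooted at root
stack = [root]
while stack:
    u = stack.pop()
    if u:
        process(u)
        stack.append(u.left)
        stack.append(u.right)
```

Time complexity: O(n).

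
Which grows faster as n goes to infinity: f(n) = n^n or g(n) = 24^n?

f(n) = n^n grows faster: n^n / 24^n = (n/24)^n -> infinity once n > 24.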